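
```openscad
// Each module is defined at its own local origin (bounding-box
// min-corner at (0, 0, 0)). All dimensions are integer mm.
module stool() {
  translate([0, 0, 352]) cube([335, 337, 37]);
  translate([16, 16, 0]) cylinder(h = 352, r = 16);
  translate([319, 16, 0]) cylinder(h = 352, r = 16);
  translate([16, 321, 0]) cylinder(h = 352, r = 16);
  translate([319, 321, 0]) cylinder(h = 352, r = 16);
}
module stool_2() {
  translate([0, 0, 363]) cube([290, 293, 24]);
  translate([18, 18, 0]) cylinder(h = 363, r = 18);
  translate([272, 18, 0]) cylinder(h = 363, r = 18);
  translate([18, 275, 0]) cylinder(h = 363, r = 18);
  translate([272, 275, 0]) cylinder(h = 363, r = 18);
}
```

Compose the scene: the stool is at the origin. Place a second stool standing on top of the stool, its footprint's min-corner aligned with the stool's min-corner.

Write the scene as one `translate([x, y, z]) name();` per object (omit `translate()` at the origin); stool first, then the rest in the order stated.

stool();
translate([0, 0, 389]) stool_2();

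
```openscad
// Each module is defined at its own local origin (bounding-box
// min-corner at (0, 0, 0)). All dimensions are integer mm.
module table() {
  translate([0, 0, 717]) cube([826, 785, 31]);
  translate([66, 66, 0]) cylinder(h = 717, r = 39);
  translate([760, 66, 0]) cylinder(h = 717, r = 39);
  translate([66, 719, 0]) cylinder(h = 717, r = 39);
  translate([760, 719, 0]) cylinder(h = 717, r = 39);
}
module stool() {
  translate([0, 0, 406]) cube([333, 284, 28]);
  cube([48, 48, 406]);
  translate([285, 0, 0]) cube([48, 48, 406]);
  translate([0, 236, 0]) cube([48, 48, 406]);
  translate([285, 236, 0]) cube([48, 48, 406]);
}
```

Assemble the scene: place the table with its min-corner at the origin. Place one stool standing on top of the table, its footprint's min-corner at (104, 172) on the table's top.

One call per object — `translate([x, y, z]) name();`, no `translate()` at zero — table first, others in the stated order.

table();
translate([104, 172, 748]) stool();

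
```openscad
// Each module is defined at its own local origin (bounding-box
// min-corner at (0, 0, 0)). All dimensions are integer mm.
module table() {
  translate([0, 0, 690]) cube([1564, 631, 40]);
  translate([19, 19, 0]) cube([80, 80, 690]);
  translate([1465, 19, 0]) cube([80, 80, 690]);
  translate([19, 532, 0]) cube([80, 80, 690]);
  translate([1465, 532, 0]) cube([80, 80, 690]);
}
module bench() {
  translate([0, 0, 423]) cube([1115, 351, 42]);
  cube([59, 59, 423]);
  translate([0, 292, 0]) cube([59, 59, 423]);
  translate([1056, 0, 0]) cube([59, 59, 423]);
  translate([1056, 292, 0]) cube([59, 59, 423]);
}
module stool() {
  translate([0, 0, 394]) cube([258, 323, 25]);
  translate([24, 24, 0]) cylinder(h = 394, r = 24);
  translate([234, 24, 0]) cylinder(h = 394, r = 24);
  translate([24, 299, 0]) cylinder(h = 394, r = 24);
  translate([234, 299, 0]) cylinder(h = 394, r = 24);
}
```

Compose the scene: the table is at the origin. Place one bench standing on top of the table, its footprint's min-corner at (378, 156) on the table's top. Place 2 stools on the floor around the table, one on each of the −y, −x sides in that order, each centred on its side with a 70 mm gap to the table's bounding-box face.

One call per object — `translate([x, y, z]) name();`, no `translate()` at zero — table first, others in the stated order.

table();
translate([378, 156, 730]) bench();
translate([653, -393, 0]) stool();
translate([-328, 154, 0]) stool();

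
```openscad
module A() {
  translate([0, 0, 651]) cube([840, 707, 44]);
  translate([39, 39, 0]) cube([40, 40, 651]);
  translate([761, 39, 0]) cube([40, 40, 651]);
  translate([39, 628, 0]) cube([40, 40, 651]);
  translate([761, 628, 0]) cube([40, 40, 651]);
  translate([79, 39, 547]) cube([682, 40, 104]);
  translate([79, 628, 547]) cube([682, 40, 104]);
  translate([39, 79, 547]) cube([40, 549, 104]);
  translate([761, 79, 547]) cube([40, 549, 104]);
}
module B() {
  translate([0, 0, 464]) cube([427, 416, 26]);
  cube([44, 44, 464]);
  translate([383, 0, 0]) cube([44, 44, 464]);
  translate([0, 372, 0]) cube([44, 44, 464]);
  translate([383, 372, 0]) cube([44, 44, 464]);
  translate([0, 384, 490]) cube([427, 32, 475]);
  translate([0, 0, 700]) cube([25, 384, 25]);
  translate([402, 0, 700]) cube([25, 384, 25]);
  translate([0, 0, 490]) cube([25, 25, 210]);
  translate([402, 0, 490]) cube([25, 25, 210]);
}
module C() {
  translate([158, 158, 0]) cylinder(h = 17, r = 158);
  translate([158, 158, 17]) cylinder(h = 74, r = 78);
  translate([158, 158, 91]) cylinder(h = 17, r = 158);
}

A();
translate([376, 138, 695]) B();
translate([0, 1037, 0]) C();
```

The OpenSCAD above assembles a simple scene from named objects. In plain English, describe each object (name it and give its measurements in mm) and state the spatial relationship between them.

A is a table with a 840×707 mm rectangular top, 44 mm thick, top surface at z = 695 mm, supported by four 40×40 mm square legs, each inset 39 mm from the nearest pair of top edges, running from the floor. Four apron rails, 40 mm thick and 104 mm tall, run between adjacent legs with their top edges flush with the underside of the top and their outer faces flush with the legs' outer faces.

B is a chair. The seat is a 427×416×26 mm slab with its top at z = 490 mm, on four 44×44 mm corner legs (flush with the seat edges, standing on z = 0). A flat backrest 32 mm thick, 475 mm tall, spans the full seat width and rises from the seat top along its +y edge, rear face flush with the rear of the seat. Two armrests of 25×25 mm section run along each side from the seat's front edge to the front of the backrest, top faces 235 mm above the seat top and outer faces flush with the seat's x-edges; a 25×25 mm post under the front of each armrest stands on the seat at the front corner.

C is a spool: two coaxial disc flanges of radius 158 mm and thickness 17 mm, joined by a core cylinder of radius 78 mm and height 74 mm. The lower flange rests on z = 0 and the three cylinders share a vertical axis.

The chair is on top of the table. The spool is on the floor beside the table on its +y side.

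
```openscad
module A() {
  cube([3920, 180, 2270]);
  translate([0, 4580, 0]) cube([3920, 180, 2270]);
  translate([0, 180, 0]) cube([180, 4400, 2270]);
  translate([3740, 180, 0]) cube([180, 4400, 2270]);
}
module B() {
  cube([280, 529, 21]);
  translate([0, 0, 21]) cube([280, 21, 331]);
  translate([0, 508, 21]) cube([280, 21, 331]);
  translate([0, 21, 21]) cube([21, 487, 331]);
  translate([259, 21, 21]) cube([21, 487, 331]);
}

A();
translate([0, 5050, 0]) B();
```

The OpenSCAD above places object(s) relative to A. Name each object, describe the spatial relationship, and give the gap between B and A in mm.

The open box's nearest face is 290 mm from the house frame's +y face.

A is a house frame. B is an open box. The open box is on the floor beside the house frame on its +y side. The gap between the open box and the house frame is 290 mm.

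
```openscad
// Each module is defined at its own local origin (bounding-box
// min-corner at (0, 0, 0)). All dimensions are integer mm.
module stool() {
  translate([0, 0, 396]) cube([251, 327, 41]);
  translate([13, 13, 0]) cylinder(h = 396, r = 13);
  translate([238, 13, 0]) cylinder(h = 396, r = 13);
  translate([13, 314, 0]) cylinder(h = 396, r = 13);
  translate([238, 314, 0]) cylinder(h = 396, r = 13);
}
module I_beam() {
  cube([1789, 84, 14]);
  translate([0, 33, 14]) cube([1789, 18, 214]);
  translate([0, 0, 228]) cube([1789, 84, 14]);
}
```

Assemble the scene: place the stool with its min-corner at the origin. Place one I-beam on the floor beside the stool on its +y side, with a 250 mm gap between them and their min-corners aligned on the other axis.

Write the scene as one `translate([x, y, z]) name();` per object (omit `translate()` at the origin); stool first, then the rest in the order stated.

stool();
translate([0, 577, 0]) I_beam();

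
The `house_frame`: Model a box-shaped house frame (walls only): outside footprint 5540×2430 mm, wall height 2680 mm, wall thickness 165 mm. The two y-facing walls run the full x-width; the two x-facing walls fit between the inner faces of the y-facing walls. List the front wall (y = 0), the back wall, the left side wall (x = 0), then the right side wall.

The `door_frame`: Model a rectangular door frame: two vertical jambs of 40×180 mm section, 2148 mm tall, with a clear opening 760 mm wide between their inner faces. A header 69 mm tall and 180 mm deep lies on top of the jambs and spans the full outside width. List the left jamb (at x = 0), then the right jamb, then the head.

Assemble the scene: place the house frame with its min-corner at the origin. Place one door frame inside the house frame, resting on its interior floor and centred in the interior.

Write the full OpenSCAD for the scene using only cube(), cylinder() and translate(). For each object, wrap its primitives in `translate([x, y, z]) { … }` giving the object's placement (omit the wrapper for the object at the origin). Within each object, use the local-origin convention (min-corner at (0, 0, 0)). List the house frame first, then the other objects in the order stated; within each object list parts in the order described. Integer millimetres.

cube([5540, 165, 2680]);
translate([0, 2265, 0]) cube([5540, 165, 2680]);
translate([0, 165, 0]) cube([165, 2100, 2680]);
translate([5375, 165, 0]) cube([165, 2100, 2680]);
translate([2350, 1125, 0]) {
  cube([40, 180, 2148]);
  translate([800, 0, 0]) cube([40, 180, 2148]);
  translate([0, 0, 2148]) cube([840, 180, 69]);
}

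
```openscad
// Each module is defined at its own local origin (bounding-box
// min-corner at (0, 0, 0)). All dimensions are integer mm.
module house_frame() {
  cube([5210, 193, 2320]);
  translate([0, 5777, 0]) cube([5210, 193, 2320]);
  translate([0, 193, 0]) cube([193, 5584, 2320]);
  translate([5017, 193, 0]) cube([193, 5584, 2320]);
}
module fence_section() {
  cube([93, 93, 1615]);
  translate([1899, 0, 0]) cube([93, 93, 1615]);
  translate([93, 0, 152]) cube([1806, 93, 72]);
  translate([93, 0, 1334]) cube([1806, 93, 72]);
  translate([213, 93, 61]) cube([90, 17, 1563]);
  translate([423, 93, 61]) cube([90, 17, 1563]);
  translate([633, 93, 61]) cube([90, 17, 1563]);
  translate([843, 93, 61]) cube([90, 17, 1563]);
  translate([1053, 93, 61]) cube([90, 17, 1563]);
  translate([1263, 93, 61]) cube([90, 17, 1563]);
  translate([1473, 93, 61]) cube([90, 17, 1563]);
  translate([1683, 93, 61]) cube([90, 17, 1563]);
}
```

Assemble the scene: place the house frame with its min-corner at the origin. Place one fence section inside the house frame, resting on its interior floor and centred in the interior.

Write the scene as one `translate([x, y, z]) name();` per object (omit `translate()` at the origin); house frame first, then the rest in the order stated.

house_frame();
translate([1609, 2930, 0]) fence_section();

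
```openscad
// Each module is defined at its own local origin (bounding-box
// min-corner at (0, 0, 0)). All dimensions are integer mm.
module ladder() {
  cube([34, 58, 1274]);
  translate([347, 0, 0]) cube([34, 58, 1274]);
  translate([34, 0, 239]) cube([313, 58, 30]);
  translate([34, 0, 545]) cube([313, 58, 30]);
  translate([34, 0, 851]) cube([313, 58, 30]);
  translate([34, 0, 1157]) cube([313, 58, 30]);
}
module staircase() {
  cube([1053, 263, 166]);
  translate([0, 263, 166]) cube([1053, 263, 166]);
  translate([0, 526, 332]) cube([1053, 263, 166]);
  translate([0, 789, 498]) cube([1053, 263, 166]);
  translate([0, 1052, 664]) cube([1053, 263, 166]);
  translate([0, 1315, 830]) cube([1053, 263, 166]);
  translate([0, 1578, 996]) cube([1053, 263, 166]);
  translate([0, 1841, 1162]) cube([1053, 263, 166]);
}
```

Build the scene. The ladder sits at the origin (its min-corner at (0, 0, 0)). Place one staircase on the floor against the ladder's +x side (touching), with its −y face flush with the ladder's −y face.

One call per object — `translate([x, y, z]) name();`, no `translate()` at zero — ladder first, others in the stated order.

ladder();
translate([381, 0, 0]) staircase();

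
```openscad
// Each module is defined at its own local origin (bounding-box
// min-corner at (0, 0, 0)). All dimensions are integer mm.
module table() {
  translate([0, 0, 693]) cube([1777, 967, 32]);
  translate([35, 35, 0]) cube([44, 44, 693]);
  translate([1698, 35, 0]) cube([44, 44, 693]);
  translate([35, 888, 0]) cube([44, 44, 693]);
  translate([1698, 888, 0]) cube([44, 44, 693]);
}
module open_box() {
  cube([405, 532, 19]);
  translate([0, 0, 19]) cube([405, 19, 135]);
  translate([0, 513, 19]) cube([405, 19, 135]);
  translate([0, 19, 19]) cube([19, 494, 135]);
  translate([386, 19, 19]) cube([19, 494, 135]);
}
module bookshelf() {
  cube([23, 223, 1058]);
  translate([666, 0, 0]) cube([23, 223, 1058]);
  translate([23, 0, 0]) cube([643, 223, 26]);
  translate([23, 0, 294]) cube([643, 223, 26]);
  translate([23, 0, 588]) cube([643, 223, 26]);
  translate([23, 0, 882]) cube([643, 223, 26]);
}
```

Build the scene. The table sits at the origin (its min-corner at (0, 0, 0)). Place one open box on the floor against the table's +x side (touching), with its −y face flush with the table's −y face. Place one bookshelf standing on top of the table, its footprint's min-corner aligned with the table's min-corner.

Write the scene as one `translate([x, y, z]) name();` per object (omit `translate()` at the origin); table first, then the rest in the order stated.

table();
translate([1777, 0, 0]) open_box();
translate([0, 0, 725]) bookshelf();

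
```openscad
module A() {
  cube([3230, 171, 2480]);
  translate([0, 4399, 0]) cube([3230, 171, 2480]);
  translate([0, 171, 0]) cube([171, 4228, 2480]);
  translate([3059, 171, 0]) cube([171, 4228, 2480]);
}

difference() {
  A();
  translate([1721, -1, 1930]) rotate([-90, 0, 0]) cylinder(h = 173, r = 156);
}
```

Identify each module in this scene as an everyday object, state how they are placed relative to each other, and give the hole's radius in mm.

The subtracted cylinder has r = 156 mm.

A is a house frame. The house frame has a circular hole through its front wall. The hole's radius is 156 mm.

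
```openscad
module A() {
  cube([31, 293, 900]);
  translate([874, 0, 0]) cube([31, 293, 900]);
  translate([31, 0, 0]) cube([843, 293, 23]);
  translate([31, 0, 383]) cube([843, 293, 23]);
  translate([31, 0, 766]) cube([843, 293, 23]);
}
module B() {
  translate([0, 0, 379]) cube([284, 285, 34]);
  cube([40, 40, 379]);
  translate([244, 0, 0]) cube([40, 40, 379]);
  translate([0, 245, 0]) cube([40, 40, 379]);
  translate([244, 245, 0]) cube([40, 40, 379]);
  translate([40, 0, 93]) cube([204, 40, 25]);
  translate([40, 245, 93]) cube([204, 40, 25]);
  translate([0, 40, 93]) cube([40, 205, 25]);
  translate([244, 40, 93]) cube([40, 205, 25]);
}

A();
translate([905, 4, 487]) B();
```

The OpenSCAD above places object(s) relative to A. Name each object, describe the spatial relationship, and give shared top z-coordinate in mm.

A is a bookshelf. B is a stool. The stool is beside the bookshelf with their tops flush at z = 900. The shared top z-coordinate is 900 mm.

Both tops at z = 900 mm.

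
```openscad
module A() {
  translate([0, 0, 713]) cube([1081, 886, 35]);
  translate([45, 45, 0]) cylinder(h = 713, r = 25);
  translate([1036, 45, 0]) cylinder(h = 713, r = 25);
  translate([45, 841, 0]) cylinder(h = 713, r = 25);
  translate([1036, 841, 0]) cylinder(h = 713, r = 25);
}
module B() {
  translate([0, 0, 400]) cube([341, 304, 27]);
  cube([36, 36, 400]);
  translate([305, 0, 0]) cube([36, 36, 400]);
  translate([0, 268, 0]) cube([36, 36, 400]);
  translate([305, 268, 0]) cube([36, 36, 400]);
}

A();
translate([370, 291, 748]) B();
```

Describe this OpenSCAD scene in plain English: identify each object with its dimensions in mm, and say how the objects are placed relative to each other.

A is a rectangular dining table. The top is 1081×886×35 mm with its upper surface at z = 748 mm. It stands on four round legs of 50 mm diameter, each leg's bounding box inset 20 mm from the nearest pair of top edges, running from the floor to the underside of the top.

B is a four-legged stool. The seat is 341×304 mm, 27 mm thick, top at z = 427 mm. It stands on four square legs, each 36×36 mm in cross-section, from z = 0 to the seat underside, each flush with a corner of the seat.

The stool is on top of the table, centred.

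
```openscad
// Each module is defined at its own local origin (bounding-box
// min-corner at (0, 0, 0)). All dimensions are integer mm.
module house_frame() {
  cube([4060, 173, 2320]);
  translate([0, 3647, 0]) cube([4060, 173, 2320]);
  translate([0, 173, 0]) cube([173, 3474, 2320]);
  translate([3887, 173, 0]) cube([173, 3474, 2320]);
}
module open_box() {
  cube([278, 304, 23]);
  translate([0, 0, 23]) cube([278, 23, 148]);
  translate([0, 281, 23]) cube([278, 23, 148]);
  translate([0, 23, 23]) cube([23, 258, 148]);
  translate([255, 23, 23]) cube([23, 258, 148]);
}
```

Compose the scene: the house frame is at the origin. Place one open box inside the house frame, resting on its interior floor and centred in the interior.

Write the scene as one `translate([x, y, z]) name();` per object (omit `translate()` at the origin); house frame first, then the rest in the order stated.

house_frame();
translate([1891, 1758, 0]) open_box();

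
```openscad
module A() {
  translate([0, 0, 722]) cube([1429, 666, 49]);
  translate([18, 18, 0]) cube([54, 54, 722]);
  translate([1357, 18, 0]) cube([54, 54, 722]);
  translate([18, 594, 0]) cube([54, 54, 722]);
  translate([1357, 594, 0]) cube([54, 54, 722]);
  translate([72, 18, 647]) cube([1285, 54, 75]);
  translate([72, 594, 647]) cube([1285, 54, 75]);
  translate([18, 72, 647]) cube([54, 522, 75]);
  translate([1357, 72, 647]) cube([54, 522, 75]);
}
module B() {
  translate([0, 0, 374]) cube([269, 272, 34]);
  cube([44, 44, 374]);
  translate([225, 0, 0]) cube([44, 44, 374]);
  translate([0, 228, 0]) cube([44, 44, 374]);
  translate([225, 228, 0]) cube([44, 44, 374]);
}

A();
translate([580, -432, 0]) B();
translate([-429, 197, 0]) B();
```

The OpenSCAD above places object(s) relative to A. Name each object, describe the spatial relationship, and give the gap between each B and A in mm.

A is a table. B is a stool. Two stools sit around the table at the −y, −x sides. The gap between each stool and the table is 160 mm.

Each stool's nearest face is 160 mm from the table's bounding box.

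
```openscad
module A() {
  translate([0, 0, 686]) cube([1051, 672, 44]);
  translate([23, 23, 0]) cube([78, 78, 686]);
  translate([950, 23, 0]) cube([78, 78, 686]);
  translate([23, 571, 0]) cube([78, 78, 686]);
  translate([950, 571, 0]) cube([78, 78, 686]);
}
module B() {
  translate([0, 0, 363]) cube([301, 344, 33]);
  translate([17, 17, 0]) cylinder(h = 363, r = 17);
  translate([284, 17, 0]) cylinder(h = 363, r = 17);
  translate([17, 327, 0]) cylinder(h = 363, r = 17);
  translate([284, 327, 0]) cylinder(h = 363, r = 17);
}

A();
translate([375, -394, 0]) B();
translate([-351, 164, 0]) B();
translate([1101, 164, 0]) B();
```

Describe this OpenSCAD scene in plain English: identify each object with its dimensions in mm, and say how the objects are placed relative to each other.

A is a table: top 1051 mm (x) × 672 mm (y), 44 mm thick, upper face at z = 730 mm, on four 78×78 mm square legs, each inset 23 mm from the nearest pair of top edges, running from z = 0 to the bottom of the top.

B is a four-legged stool. The seat is 301×344 mm, 33 mm thick, top at z = 396 mm. It stands on four round legs, each 34 mm in diameter, from z = 0 to the seat underside, each leg's axis is inset half a diameter from the nearest pair of seat edges (so the leg's bounding box is flush with the corner).

Three stools sit around the table at the −y, −x, +x sides.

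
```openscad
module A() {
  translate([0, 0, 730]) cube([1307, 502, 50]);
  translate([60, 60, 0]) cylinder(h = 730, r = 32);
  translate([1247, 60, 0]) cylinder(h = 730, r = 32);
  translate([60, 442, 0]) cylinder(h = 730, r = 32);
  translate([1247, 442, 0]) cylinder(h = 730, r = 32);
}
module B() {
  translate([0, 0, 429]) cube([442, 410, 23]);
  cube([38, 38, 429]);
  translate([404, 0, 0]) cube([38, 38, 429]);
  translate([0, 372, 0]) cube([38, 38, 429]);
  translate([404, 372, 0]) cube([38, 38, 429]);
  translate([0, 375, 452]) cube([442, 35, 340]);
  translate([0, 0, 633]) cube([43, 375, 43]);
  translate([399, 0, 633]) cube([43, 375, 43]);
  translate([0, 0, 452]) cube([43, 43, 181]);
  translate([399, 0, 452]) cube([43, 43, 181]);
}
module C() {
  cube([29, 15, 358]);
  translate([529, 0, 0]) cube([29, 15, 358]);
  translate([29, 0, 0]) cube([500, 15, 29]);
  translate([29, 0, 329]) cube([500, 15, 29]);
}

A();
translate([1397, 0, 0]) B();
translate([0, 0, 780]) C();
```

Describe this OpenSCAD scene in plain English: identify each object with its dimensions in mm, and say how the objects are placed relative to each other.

A is a table: top 1307 mm (x) × 502 mm (y), 50 mm thick, upper face at z = 780 mm, on four round legs of 64 mm diameter, each leg's bounding box inset 28 mm from the nearest pair of top edges, running from z = 0 to the bottom of the top.

B is a chair: 442×410 mm seat, 23 mm thick, top at z = 452 mm, on four 38 mm square corner legs flush with the seat edges. A 35 mm thick backrest slab spans the full seat width, extending 340 mm above the seat top, its back face flush with the seat's +y edge. Two armrests of 43×43 mm section run along each side from the seat's front edge to the front of the backrest, top faces 224 mm above the seat top and outer faces flush with the seat's x-edges; a 43×43 mm post under the front of each armrest stands on the seat at the front corner.

C is a rectangular picture frame lying in the x–z plane (depth along y). The opening is 500 mm wide (x) by 300 mm tall (z), surrounded by a border 29 mm wide on all four sides. The frame is 15 mm deep and is made of two full-height vertical stiles with two horizontal rails fitted between them.

The chair is on the floor beside the table on its +x side. The picture frame is on top of the table.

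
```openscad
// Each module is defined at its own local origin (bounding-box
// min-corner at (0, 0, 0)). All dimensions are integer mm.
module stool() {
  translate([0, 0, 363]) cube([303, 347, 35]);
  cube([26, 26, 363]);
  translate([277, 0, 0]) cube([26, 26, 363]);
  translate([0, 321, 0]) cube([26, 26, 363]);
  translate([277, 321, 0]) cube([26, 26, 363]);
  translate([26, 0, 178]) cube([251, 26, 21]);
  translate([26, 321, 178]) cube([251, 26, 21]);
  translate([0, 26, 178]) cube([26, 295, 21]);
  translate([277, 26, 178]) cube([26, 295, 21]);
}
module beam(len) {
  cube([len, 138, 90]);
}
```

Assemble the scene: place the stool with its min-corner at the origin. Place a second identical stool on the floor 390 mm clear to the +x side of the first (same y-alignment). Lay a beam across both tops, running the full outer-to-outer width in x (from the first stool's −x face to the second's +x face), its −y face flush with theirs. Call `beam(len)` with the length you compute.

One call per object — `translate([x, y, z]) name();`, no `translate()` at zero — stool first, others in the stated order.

stool();
translate([693, 0, 0]) stool();
translate([0, 0, 398]) beam(996);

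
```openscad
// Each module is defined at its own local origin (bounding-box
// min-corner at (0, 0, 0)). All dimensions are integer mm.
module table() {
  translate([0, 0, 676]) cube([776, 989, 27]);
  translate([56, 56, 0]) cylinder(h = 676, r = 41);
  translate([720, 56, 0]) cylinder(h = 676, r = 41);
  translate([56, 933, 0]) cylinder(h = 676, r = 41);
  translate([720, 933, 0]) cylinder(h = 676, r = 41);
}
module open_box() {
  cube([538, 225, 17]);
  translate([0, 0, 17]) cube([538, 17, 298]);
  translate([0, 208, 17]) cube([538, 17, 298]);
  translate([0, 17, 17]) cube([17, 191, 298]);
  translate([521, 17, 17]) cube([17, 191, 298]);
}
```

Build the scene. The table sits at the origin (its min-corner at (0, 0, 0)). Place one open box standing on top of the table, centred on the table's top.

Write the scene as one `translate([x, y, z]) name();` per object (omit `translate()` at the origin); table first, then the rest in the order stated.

table();
translate([119, 382, 703]) open_box();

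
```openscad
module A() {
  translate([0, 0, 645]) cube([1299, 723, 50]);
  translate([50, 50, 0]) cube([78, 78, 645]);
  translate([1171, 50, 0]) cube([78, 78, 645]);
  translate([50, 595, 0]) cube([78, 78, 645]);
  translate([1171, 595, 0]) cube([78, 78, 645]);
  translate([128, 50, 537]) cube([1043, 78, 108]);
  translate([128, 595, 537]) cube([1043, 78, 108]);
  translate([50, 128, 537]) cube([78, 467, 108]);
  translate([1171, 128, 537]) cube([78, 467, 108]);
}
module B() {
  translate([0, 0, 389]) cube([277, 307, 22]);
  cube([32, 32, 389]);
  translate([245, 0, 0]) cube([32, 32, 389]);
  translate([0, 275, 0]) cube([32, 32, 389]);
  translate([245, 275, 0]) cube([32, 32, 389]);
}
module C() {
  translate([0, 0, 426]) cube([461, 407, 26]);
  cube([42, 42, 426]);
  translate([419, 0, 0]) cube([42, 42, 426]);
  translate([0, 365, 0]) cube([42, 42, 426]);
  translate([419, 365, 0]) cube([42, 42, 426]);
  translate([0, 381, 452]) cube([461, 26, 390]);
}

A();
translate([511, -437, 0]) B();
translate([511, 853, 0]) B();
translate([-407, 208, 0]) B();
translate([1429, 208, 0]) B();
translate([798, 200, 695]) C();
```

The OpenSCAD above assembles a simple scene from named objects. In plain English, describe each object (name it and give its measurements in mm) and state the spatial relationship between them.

A is a table with a 1299×723 mm rectangular top, 50 mm thick, top surface at z = 695 mm, supported by four 78×78 mm square legs, each inset 50 mm from the nearest pair of top edges, running from the floor. Four apron rails, 78 mm thick and 108 mm tall, run between adjacent legs with their top edges flush with the underside of the top and their outer faces flush with the legs' outer faces.

B is a four-legged stool. The seat is a 277×307×22 mm slab whose top surface is at z = 411 mm; four square legs, each 32×32 mm in cross-section, run from the floor (z = 0) to the underside of the seat, each flush with a corner of the seat.

C is a chair: 461×407 mm seat, 26 mm thick, top at z = 452 mm, on four 42 mm square corner legs flush with the seat edges. A 26 mm thick backrest slab spans the full seat width, extending 390 mm above the seat top, its back face flush with the seat's +y edge.

Four stools sit around the table at the −y, +y, −x, +x sides. The chair is on top of the table.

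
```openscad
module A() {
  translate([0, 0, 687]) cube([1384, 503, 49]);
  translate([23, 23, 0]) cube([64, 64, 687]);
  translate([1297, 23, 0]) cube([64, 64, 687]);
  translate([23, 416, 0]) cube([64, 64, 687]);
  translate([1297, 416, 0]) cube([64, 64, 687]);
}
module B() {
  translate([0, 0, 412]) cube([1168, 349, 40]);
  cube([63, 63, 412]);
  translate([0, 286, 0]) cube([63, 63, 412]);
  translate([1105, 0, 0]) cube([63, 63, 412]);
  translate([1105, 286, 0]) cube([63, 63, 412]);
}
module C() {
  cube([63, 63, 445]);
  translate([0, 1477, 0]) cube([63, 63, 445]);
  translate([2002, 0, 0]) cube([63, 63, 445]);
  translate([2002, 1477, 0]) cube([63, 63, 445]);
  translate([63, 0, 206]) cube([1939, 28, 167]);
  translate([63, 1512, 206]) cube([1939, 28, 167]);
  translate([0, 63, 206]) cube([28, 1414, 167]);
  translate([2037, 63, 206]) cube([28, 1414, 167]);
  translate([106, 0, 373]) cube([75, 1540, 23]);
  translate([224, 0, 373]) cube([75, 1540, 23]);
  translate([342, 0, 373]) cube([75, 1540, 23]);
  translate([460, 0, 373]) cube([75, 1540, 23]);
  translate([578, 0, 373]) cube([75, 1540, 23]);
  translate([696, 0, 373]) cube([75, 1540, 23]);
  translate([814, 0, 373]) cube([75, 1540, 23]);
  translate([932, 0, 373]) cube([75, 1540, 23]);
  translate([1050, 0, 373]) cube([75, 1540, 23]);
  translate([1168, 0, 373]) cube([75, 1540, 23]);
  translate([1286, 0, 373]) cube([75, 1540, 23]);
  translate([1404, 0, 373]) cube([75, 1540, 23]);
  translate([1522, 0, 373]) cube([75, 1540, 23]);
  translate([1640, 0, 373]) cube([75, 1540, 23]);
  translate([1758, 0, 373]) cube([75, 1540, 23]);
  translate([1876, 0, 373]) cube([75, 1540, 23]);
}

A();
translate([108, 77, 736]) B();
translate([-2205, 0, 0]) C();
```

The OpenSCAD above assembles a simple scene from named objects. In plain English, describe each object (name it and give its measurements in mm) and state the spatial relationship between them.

A is a table with a 1384×503 mm rectangular top, 49 mm thick, top surface at z = 736 mm, supported by four 64×64 mm square legs, each inset 23 mm from the nearest pair of top edges, running from the floor.

B is a long wooden bench with a 1168 mm (x) × 349 mm (y) seat, 40 mm thick, its top surface 452 mm above the floor. Four 63 mm square legs at the seat corners, flush with the edges, run from z = 0 to the seat underside.

C is a bed frame 2065 mm long (x) by 1540 mm wide (y). Four 63×63 mm corner posts, 445 mm tall, at the corners of the footprint. Four rails of 28 mm thickness and 167 mm height run between adjacent posts with their undersides at z = 206 mm, their outer faces flush with the outside of the frame (the two x-running rails run between the posts' inner faces; the two y-running rails run between the posts' inner faces). 16 slats, each 75 mm wide (x) and 23 mm thick, lie across the top of the two x-running rails, running the full 1540 mm width of the frame in y; the slats are evenly spaced along x between the inner faces of the end posts with equal gaps (rounded down to the nearest mm) at the −x end and between each pair — any rounding remainder accumulates at the +x end.

The bench is on top of the table, centred. The bed frame is on the floor beside the table on its −x side.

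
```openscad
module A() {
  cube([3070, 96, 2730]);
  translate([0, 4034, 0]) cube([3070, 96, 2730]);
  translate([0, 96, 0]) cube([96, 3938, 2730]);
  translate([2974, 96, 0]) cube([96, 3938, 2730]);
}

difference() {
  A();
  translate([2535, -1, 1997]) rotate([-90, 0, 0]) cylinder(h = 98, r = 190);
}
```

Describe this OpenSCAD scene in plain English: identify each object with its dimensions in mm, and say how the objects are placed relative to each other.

A is a box-shaped house frame (walls only): outside footprint 3070×4130 mm, wall height 2730 mm, wall thickness 96 mm. The two y-facing walls run the full x-width; the two x-facing walls fit between the inner faces of the y-facing walls.

The house frame has a circular hole of radius 190 mm through its front wall, centred at (x = 2535, z = 1997).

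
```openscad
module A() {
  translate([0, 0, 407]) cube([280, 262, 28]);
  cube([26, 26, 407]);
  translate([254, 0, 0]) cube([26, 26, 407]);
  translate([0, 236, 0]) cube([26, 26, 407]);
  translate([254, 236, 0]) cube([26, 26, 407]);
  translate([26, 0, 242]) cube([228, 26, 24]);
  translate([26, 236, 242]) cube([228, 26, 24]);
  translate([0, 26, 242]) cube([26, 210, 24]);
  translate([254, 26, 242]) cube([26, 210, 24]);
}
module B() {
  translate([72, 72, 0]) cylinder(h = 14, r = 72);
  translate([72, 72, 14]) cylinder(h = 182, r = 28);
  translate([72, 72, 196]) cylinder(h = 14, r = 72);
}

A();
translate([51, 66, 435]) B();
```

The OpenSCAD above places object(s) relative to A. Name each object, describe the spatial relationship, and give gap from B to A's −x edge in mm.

The spool's min-x is at 51; the stool's min-x is 0; gap = 51 mm.

A is a stool. B is a spool. The spool is on top of the stool. The gap from the spool to the stool's −x edge is 51 mm.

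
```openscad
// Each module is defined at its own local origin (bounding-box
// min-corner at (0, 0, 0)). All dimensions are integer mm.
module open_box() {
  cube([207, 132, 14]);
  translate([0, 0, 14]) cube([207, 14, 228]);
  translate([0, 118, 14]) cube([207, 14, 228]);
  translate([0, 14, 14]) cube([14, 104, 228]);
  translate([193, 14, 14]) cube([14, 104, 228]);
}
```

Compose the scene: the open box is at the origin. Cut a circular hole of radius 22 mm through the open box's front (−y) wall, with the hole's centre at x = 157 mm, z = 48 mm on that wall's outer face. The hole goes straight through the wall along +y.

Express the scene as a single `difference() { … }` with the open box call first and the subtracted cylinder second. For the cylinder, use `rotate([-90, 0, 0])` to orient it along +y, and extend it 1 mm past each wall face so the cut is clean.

difference() {
  open_box();
  translate([157, -1, 48]) rotate([-90, 0, 0]) cylinder(h = 16, r = 22);
}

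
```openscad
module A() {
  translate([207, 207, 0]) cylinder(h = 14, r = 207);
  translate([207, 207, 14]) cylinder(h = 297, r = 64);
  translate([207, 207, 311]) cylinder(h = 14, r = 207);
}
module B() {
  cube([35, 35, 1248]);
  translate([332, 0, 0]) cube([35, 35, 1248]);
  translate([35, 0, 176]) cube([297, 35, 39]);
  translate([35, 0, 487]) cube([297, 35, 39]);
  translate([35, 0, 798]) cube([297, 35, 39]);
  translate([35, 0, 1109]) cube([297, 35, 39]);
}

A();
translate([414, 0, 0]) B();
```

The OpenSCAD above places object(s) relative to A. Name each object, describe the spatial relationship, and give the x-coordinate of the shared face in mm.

A is a spool. B is a ladder. The ladder is against the spool's +x side, with their −y faces flush. The x-coordinate of the shared face is 414 mm.

The spool's +x face and the ladder's −x face are both at x = 414 mm.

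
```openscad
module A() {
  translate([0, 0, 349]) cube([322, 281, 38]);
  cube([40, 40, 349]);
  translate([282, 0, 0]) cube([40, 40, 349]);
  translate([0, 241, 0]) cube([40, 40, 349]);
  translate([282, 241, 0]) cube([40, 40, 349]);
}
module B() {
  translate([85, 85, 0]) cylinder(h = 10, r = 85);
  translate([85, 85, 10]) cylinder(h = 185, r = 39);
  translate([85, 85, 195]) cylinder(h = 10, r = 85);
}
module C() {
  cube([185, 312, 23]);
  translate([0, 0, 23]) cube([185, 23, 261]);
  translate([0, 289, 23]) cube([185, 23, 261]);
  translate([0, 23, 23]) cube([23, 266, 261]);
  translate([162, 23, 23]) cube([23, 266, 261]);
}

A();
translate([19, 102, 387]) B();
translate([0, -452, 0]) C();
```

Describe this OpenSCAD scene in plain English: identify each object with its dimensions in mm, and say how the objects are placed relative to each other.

A is a four-legged stool. The seat is a 322×281×38 mm slab whose top surface is at z = 387 mm; four square legs, each 40×40 mm in cross-section, run from the floor (z = 0) to the underside of the seat, each flush with a corner of the seat.

B is a spool: two coaxial disc flanges of radius 85 mm and thickness 10 mm, joined by a core cylinder of radius 39 mm and height 185 mm. The lower flange rests on z = 0 and the three cylinders share a vertical axis.

C is an open-topped rectangular box: outside dimensions 185×312×284 mm, with a uniform wall and base thickness of 23 mm. The base is a full 185×312 slab on the floor; four walls sit on top of the base. The front and back walls (the −y and +y sides) span the full width; the two side walls fit between them.

The spool is on top of the stool. The open box is on the floor beside the stool on its −y side.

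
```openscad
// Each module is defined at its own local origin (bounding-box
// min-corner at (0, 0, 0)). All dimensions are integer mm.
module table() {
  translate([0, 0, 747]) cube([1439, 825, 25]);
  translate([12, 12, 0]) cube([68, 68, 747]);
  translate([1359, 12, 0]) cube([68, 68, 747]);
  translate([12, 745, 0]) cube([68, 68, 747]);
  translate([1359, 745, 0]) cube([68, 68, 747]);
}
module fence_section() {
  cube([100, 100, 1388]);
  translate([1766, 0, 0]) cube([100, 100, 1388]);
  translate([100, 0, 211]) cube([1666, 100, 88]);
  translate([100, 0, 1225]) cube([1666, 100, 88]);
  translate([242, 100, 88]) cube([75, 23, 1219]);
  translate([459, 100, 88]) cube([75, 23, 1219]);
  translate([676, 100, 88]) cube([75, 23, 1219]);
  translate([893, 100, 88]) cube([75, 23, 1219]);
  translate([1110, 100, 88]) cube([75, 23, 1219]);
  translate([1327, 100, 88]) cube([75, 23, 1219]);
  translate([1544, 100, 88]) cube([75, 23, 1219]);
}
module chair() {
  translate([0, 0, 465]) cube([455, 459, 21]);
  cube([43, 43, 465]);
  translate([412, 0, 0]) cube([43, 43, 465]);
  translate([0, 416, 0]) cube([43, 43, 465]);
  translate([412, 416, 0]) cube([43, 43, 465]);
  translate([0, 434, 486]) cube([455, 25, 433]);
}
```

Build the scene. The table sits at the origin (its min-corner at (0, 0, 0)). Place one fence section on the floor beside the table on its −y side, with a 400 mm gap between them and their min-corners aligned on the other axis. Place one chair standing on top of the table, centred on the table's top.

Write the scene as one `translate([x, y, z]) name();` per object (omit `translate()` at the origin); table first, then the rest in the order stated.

table();
translate([0, -523, 0]) fence_section();
translate([492, 183, 772]) chair();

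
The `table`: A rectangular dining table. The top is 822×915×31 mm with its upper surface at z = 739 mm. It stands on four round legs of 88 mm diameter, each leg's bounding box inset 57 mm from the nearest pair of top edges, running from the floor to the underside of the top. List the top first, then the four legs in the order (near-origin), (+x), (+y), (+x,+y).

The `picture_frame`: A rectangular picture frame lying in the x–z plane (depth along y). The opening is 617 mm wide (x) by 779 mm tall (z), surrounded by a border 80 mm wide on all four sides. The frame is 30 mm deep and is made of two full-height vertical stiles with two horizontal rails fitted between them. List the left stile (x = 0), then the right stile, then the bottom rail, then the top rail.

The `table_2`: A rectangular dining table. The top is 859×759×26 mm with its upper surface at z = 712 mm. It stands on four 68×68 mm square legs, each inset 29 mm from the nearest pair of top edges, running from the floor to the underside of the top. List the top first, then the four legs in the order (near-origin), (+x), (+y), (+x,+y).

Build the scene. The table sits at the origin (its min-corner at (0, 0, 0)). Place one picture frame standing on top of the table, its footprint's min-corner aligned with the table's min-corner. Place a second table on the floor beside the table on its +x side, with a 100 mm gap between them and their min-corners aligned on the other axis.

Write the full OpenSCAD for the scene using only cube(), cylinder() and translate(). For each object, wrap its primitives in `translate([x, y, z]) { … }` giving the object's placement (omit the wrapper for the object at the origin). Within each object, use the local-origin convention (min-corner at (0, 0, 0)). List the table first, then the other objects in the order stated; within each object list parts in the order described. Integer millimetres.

translate([0, 0, 708]) cube([822, 915, 31]);
translate([101, 101, 0]) cylinder(h = 708, r = 44);
translate([721, 101, 0]) cylinder(h = 708, r = 44);
translate([101, 814, 0]) cylinder(h = 708, r = 44);
translate([721, 814, 0]) cylinder(h = 708, r = 44);
translate([0, 0, 739]) {
  cube([80, 30, 939]);
  translate([697, 0, 0]) cube([80, 30, 939]);
  translate([80, 0, 0]) cube([617, 30, 80]);
  translate([80, 0, 859]) cube([617, 30, 80]);
}
translate([922, 0, 0]) {
  translate([0, 0, 686]) cube([859, 759, 26]);
  translate([29, 29, 0]) cube([68, 68, 686]);
  translate([762, 29, 0]) cube([68, 68, 686]);
  translate([29, 662, 0]) cube([68, 68, 686]);
  translate([762, 662, 0]) cube([68, 68, 686]);
}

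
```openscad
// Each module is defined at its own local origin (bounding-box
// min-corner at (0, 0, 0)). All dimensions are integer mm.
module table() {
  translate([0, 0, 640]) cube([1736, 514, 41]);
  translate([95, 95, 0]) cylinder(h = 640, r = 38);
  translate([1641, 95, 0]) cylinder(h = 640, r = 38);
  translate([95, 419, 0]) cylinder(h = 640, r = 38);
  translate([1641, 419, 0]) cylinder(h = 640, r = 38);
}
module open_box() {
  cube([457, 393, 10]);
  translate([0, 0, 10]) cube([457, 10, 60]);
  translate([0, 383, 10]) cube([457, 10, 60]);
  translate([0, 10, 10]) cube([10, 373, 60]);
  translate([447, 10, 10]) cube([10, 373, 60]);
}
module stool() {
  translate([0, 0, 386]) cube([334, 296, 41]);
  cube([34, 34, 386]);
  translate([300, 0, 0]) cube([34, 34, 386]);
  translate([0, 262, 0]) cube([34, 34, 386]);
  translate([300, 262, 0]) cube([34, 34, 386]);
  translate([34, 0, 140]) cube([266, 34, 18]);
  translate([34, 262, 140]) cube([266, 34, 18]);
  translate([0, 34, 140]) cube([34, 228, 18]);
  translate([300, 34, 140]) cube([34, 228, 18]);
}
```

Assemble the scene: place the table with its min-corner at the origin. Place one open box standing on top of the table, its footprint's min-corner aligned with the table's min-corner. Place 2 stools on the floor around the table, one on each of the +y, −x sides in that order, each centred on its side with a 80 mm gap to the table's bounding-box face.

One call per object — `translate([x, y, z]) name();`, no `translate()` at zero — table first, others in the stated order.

table();
translate([0, 0, 681]) open_box();
translate([701, 594, 0]) stool();
translate([-414, 109, 0]) stool();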